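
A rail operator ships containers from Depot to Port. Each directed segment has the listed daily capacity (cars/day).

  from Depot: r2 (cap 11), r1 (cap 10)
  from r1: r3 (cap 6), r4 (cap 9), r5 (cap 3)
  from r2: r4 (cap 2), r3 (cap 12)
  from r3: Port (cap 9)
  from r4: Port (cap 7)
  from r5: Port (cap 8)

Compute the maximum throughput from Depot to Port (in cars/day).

19

Augment Depot→r1→r3→Port: bottleneck 6, flow now 6.
Augment Depot→r1→r4→Port: bottleneck 4, flow now 10.
Augment Depot→r2→r3→Port: bottleneck 3, flow now 13.
Augment Depot→r2→r4→Port: bottleneck 2, flow now 15.
Augment Depot→r2→r3→r1→r4→Port: bottleneck 1, flow now 16. (uses reverse residual edge)
Augment Depot→r2→r3→r1→r5→Port: bottleneck 3, flow now 19. (uses reverse residual edge)
No augmenting path remains; maximum flow = 19.
In the residual graph, reachable from Depot: {Depot, r1, r2, r3, r4}.
Min-cut edges: r1→r5 (3), r3→Port (9), r4→Port (7); capacity 3 + 9 + 7 = 19.
This cut is saturated, so no flow can exceed 19.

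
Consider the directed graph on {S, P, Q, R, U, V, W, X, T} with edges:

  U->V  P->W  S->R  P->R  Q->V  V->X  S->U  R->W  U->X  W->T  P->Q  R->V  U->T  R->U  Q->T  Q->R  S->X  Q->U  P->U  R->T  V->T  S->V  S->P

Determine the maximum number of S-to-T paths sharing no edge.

4

Assign every edge capacity 1; by Menger, the answer equals the max flow.
Path S→R→T (+1); total 1.
Path S→U→T (+1); total 2.
Path S→V→T (+1); total 3.
Path S→P→Q→T (+1); total 4.
No residual S→T path; max flow = 4.
Certifying cut of size 4: {S→P, S→R, S→U, S→V}.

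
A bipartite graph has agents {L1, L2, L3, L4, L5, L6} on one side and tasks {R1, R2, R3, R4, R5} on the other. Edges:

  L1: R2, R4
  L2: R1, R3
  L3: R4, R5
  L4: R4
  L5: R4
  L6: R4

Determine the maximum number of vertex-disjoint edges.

4

Unit-capacity flow: source→left, listed edges, right→sink; max matching = max flow.
Augmenting path L1→R2 (+1); matched 1.
Augmenting path L2→R1 (+1); matched 2.
Augmenting path L3→R4 (+1); matched 3.
Augmenting path L4→R4→L3→R5 (+1); matched 4.
No augmenting path remains; maximum matching = 4.
König certificate: {L1, L2, L3, R4} is a vertex cover of size 4 (every listed pair touches it), so no matching can be larger.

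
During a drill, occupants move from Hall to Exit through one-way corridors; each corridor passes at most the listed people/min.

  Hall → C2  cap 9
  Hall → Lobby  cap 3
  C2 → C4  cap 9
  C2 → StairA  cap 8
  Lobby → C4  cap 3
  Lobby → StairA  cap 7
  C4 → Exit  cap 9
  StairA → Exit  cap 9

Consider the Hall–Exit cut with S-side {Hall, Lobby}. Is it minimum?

Given cut capacity: 9 + 3 + 7 = 19.
Augment Hall→C2→C4→Exit: bottleneck 9, flow now 9.
Augment Hall→Lobby→StairA→Exit: bottleneck 3, flow now 12.
No augmenting path remains; maximum flow = 12.
In the residual graph, reachable from Hall: {Hall}.
Min-cut edges: Hall→C2 (9), Hall→Lobby (3); capacity 9 + 3 = 12.
Cut capacity 19 exceeds the max flow 12, so it is not minimum.

No — its capacity is 19, but the minimum cut has capacity 12.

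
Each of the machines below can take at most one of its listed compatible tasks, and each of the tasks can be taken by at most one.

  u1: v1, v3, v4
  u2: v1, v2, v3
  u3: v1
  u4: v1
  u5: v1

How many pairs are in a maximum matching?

3

Unit-capacity flow: source→left, listed edges, right→sink; max matching = max flow.
Augmenting path u1→v1 (+1); matched 1.
Augmenting path u2→v2 (+1); matched 2.
Augmenting path u3→v1→u1→v3 (+1); matched 3.
No augmenting path remains; maximum matching = 3.
König certificate: {u1, u2, v1} is a vertex cover of size 3 (every listed pair touches it), so no matching can be larger.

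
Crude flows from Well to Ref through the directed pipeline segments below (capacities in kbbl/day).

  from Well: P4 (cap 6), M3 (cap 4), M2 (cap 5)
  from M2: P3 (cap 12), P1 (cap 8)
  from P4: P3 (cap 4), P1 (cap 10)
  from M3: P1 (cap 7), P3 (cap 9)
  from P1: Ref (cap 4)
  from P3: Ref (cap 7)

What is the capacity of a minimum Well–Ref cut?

11

Augment Well→M2→P1→Ref: bottleneck 4, flow now 4.
Augment Well→M2→P3→Ref: bottleneck 1, flow now 5.
Augment Well→P4→P3→Ref: bottleneck 4, flow now 9.
Augment Well→M3→P3→Ref: bottleneck 2, flow now 11.
No augmenting path remains; maximum flow = 11.
By max-flow min-cut, the minimum cut capacity equals the max flow.
In the residual graph, reachable from Well: {Well, M2, P4, M3, P1, P3}.
Min-cut edges: P1→Ref (4), P3→Ref (7); capacity 4 + 7 = 11.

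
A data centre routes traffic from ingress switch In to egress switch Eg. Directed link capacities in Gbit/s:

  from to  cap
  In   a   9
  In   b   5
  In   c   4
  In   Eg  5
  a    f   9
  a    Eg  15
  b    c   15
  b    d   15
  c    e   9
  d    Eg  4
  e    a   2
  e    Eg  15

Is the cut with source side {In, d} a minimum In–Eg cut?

No — its capacity is 27, but the minimum cut has capacity 23.

Given cut capacity: 9 + 5 + 4 + 5 + 4 = 27.
Augment In→Eg: bottleneck 5, flow now 5.
Augment In→a→Eg: bottleneck 9, flow now 14.
Augment In→b→d→Eg: bottleneck 4, flow now 18.
Augment In→c→e→Eg: bottleneck 4, flow now 22.
Augment In→b→c→e→Eg: bottleneck 1, flow now 23.
No augmenting path remains; maximum flow = 23.
In the residual graph, reachable from In: {In}.
Min-cut edges: In→a (9), In→b (5), In→c (4), In→Eg (5); capacity 9 + 5 + 4 + 5 = 23.
Cut capacity 27 exceeds the max flow 23, so it is not minimum.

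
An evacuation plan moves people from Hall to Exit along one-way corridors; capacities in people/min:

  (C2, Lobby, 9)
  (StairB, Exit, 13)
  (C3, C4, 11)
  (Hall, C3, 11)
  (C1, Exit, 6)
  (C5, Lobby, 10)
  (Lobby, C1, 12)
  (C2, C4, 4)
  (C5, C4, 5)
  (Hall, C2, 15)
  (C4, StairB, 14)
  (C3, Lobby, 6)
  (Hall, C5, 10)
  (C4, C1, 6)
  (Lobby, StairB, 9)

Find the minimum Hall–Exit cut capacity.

19

Augment Hall→C3→C4→StairB→Exit: bottleneck 11, flow now 11.
Augment Hall→C2→C4→StairB→Exit: bottleneck 2, flow now 13.
Augment Hall→C2→C4→C1→Exit: bottleneck 2, flow now 15.
Augment Hall→C2→Lobby→C1→Exit: bottleneck 4, flow now 19.
No augmenting path remains; maximum flow = 19.
By max-flow min-cut, the minimum cut capacity equals the max flow.
In the residual graph, reachable from Hall: {Hall, C3, C2, C5, C4, Lobby, StairB, C1}.
Min-cut edges: StairB→Exit (13), C1→Exit (6); capacity 13 + 6 = 19.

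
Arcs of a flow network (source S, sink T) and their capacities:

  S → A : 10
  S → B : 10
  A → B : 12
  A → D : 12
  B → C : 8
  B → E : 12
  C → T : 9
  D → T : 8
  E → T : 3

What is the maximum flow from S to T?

Augment S→A→D→T: bottleneck 8, flow now 8.
Augment S→B→C→T: bottleneck 8, flow now 16.
Augment S→B→E→T: bottleneck 2, flow now 18.
Augment S→A→B→E→T: bottleneck 1, flow now 19.
No augmenting path remains; maximum flow = 19.
In the residual graph, reachable from S: {S, A, B, D, E}.
Min-cut edges: B→C (8), D→T (8), E→T (3); capacity 8 + 8 + 3 = 19.
This cut is saturated, so no flow can exceed 19.

19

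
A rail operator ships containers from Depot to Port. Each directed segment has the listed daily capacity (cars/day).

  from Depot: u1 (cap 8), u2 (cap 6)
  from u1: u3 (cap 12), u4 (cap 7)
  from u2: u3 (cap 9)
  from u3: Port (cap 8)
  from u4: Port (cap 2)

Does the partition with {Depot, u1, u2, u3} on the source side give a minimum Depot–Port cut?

No — its capacity is 15, but the minimum cut has capacity 10.

Given cut capacity: 7 + 8 = 15.
Augment Depot→u1→u3→Port: bottleneck 8, flow now 8.
Augment Depot→u2→u3→u1→u4→Port: bottleneck 2, flow now 10. (uses reverse residual edge)
No augmenting path remains; maximum flow = 10.
In the residual graph, reachable from Depot: {Depot, u1, u2, u3, u4}.
Min-cut edges: u3→Port (8), u4→Port (2); capacity 8 + 2 = 10.
Cut capacity 15 exceeds the max flow 10, so it is not minimum.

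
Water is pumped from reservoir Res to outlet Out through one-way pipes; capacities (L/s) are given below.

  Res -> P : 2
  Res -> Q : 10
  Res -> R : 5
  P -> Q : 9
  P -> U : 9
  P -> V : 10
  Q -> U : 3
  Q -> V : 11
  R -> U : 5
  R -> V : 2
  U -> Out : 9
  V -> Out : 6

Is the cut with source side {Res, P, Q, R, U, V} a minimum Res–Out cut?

Given cut capacity: 9 + 6 = 15.
Augment Res→P→U→Out: bottleneck 2, flow now 2.
Augment Res→Q→U→Out: bottleneck 3, flow now 5.
Augment Res→Q→V→Out: bottleneck 6, flow now 11.
Augment Res→R→U→Out: bottleneck 4, flow now 15.
No augmenting path remains; maximum flow = 15.
Cut capacity 15 equals the max flow, so it is a minimum cut.

Yes — it is a minimum cut (capacity 15).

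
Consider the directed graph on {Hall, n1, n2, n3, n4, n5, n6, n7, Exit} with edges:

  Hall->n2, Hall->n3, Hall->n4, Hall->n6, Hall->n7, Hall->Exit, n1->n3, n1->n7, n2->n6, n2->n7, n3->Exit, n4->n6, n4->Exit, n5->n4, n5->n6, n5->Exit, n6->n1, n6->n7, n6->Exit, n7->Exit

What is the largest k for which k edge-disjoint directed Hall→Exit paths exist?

5

Assign every edge capacity 1; by Menger, the answer equals the max flow.
Path Hall→Exit (+1); total 1.
Path Hall→n3→Exit (+1); total 2.
Path Hall→n4→Exit (+1); total 3.
Path Hall→n6→Exit (+1); total 4.
Path Hall→n7→Exit (+1); total 5.
No residual Hall→Exit path; max flow = 5.
Certifying cut of size 5: {Hall→Exit, Hall→n4, n3→Exit, n6→Exit, n7→Exit}.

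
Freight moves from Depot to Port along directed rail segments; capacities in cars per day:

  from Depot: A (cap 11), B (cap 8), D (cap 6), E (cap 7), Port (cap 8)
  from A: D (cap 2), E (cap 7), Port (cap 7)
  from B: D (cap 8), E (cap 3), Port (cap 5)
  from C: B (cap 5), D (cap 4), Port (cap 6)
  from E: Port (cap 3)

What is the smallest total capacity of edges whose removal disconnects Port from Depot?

23

Augment Depot→Port: bottleneck 8, flow now 8.
Augment Depot→A→Port: bottleneck 7, flow now 15.
Augment Depot→B→Port: bottleneck 5, flow now 20.
Augment Depot→E→Port: bottleneck 3, flow now 23.
No augmenting path remains; maximum flow = 23.
By max-flow min-cut, the minimum cut capacity equals the max flow.
In the residual graph, reachable from Depot: {Depot, A, B, D, E}.
Min-cut edges: Depot→Port (8), A→Port (7), B→Port (5), E→Port (3); capacity 8 + 7 + 5 + 3 = 23.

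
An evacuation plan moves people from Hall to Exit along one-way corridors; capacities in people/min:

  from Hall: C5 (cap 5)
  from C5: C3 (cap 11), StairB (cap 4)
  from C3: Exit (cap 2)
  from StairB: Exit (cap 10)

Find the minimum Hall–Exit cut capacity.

5

Augment Hall→C5→C3→Exit: bottleneck 2, flow now 2.
Augment Hall→C5→StairB→Exit: bottleneck 3, flow now 5.
No augmenting path remains; maximum flow = 5.
By max-flow min-cut, the minimum cut capacity equals the max flow.
In the residual graph, reachable from Hall: {Hall}.
Min-cut edges: Hall→C5 (5); capacity 5 = 5.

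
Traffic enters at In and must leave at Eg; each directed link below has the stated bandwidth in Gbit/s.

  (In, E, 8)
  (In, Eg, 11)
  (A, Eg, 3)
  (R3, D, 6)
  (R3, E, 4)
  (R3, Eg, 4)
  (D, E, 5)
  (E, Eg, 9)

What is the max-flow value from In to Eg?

19

Augment In→Eg: bottleneck 11, flow now 11.
Augment In→E→Eg: bottleneck 8, flow now 19.
No augmenting path remains; maximum flow = 19.
In the residual graph, reachable from In: {In}.
Min-cut edges: In→E (8), In→Eg (11); capacity 8 + 11 = 19.
This cut is saturated, so no flow can exceed 19.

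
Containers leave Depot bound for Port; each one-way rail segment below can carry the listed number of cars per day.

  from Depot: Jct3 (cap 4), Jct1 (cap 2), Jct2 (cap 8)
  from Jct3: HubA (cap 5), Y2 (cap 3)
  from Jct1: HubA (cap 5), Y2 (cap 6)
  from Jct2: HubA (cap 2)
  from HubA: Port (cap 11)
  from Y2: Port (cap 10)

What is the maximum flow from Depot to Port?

8

Augment Depot→Jct3→HubA→Port: bottleneck 4, flow now 4.
Augment Depot→Jct1→HubA→Port: bottleneck 2, flow now 6.
Augment Depot→Jct2→HubA→Port: bottleneck 2, flow now 8.
No augmenting path remains; maximum flow = 8.
In the residual graph, reachable from Depot: {Depot, Jct2}.
Min-cut edges: Depot→Jct3 (4), Depot→Jct1 (2), Jct2→HubA (2); capacity 4 + 2 + 2 = 8.
This cut is saturated, so no flow can exceed 8.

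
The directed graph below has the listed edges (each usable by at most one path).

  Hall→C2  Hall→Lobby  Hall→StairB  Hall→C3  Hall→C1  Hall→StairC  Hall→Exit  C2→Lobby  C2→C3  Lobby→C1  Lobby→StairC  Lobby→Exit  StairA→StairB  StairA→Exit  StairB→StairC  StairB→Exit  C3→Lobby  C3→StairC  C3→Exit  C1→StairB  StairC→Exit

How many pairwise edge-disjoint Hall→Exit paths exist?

Assign every edge capacity 1; by Menger, the answer equals the max flow.
Path Hall→Exit (+1); total 1.
Path Hall→Lobby→Exit (+1); total 2.
Path Hall→StairB→Exit (+1); total 3.
Path Hall→C3→Exit (+1); total 4.
Path Hall→StairC→Exit (+1); total 5.
No residual Hall→Exit path; max flow = 5.
Certifying cut of size 5: {C3→Exit, Hall→Exit, Lobby→Exit, StairB→Exit, StairC→Exit}.

5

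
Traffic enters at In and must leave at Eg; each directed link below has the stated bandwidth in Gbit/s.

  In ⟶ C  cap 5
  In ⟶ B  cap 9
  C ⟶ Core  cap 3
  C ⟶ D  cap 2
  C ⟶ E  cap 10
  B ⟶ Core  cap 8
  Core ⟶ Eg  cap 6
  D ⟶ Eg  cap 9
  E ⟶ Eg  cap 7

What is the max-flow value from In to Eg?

11

Augment In→C→Core→Eg: bottleneck 3, flow now 3.
Augment In→C→D→Eg: bottleneck 2, flow now 5.
Augment In→B→Core→Eg: bottleneck 3, flow now 8.
Augment In→B→Core→C→E→Eg: bottleneck 3, flow now 11. (uses reverse residual edge)
No augmenting path remains; maximum flow = 11.
In the residual graph, reachable from In: {In, B, Core}.
Min-cut edges: In→C (5), Core→Eg (6); capacity 5 + 6 = 11.
This cut is saturated, so no flow can exceed 11.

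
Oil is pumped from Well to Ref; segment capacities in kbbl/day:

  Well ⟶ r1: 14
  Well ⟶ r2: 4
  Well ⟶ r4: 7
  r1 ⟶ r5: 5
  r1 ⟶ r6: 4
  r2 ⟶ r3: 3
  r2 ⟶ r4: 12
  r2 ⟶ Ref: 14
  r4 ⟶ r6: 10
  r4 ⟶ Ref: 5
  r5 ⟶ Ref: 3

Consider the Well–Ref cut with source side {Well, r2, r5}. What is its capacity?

Edges leaving {Well, r2, r5}: Well→r1 (14), Well→r4 (7), r2→r3 (3), r2→r4 (12), r2→Ref (14), r5→Ref (3).
Cut capacity = 14 + 7 + 3 + 12 + 14 + 3 = 53.

53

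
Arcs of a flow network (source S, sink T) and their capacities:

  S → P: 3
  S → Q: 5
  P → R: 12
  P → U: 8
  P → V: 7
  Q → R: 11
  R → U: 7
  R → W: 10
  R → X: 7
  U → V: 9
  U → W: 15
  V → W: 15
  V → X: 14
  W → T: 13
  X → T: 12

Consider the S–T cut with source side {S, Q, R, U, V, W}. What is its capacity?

37

Edges leaving {S, Q, R, U, V, W}: S→P (3), R→X (7), V→X (14), W→T (13).
Cut capacity = 3 + 7 + 14 + 13 = 37.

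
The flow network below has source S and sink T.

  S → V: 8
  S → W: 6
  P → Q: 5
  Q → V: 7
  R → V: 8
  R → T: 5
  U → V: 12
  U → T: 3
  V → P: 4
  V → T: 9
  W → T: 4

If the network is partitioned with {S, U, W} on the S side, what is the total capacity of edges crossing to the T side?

Edges leaving {S, U, W}: S→V (8), U→V (12), U→T (3), W→T (4).
Cut capacity = 8 + 12 + 3 + 4 = 27.

27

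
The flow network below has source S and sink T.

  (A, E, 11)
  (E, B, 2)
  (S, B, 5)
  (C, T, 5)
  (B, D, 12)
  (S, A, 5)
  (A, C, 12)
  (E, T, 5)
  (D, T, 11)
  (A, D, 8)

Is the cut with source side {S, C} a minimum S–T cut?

Given cut capacity: 5 + 5 + 5 = 15.
Augment S→A→C→T: bottleneck 5, flow now 5.
Augment S→B→D→T: bottleneck 5, flow now 10.
No augmenting path remains; maximum flow = 10.
In the residual graph, reachable from S: {S}.
Min-cut edges: S→A (5), S→B (5); capacity 5 + 5 = 10.
Cut capacity 15 exceeds the max flow 10, so it is not minimum.

No — its capacity is 15, but the minimum cut has capacity 10.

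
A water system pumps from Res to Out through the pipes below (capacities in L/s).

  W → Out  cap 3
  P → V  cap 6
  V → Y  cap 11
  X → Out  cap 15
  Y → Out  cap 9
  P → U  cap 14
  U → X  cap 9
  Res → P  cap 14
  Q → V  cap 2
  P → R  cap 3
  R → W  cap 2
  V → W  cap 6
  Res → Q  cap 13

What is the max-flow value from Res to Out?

Augment Res→P→R→W→Out: bottleneck 2, flow now 2.
Augment Res→P→U→X→Out: bottleneck 9, flow now 11.
Augment Res→P→V→W→Out: bottleneck 1, flow now 12.
Augment Res→P→V→Y→Out: bottleneck 2, flow now 14.
Augment Res→Q→V→Y→Out: bottleneck 2, flow now 16.
No augmenting path remains; maximum flow = 16.
In the residual graph, reachable from Res: {Res, Q}.
Min-cut edges: Res→P (14), Q→V (2); capacity 14 + 2 = 16.
This cut is saturated, so no flow can exceed 16.

16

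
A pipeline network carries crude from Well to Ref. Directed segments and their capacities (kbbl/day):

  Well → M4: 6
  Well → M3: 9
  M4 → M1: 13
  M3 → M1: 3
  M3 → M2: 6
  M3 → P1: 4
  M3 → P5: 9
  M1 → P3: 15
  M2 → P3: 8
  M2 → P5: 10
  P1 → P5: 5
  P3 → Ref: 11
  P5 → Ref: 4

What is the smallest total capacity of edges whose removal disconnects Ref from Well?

Augment Well→M3→P5→Ref: bottleneck 4, flow now 4.
Augment Well→M4→M1→P3→Ref: bottleneck 6, flow now 10.
Augment Well→M3→M1→P3→Ref: bottleneck 3, flow now 13.
Augment Well→M3→M2→P3→Ref: bottleneck 2, flow now 15.
No augmenting path remains; maximum flow = 15.
By max-flow min-cut, the minimum cut capacity equals the max flow.
In the residual graph, reachable from Well: {Well}.
Min-cut edges: Well→M4 (6), Well→M3 (9); capacity 6 + 9 = 15.

15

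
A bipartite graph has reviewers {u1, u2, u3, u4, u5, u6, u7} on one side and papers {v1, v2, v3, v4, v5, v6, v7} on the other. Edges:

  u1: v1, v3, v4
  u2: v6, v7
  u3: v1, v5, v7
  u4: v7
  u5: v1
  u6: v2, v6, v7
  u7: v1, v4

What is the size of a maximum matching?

Unit-capacity flow: source→left, listed edges, right→sink; max matching = max flow.
Augmenting path u1→v1 (+1); matched 1.
Augmenting path u2→v6 (+1); matched 2.
Augmenting path u3→v5 (+1); matched 3.
Augmenting path u4→v7 (+1); matched 4.
Augmenting path u6→v2 (+1); matched 5.
Augmenting path u7→v4 (+1); matched 6.
Augmenting path u5→v1→u1→v3 (+1); matched 7.
No augmenting path remains; maximum matching = 7.
König certificate: {u1, u2, u3, u4, u5, u6, u7} is a vertex cover of size 7 (every listed pair touches it), so no matching can be larger.

7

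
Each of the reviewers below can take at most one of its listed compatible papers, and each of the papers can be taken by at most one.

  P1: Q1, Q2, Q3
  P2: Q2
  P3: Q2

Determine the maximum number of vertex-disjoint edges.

Unit-capacity flow: source→left, listed edges, right→sink; max matching = max flow.
Augmenting path P1→Q1 (+1); matched 1.
Augmenting path P2→Q2 (+1); matched 2.
No augmenting path remains; maximum matching = 2.
König certificate: {P1, Q2} is a vertex cover of size 2 (every listed pair touches it), so no matching can be larger.

2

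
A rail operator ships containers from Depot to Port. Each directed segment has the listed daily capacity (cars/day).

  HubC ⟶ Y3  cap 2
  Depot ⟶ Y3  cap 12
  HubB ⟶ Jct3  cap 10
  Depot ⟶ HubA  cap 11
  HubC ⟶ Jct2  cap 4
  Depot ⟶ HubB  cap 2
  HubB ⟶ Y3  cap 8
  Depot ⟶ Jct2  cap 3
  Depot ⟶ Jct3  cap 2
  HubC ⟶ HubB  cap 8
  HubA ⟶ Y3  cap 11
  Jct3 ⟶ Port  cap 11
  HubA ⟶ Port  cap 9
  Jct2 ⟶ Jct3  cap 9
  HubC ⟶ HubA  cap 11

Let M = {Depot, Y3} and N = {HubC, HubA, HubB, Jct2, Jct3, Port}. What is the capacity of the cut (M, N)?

Edges leaving {Depot, Y3}: Depot→HubA (11), Depot→HubB (2), Depot→Jct2 (3), Depot→Jct3 (2).
Cut capacity = 11 + 2 + 3 + 2 = 18.

18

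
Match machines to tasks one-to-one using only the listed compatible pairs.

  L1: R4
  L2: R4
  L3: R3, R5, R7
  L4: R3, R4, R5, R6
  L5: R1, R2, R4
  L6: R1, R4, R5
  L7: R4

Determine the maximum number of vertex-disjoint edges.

5

Unit-capacity flow: source→left, listed edges, right→sink; max matching = max flow.
Augmenting path L1→R4 (+1); matched 1.
Augmenting path L3→R3 (+1); matched 2.
Augmenting path L4→R5 (+1); matched 3.
Augmenting path L5→R1 (+1); matched 4.
Augmenting path L6→R1→L5→R2 (+1); matched 5.
No augmenting path remains; maximum matching = 5.
König certificate: {L3, L4, L5, L6, R4} is a vertex cover of size 5 (every listed pair touches it), so no matching can be larger.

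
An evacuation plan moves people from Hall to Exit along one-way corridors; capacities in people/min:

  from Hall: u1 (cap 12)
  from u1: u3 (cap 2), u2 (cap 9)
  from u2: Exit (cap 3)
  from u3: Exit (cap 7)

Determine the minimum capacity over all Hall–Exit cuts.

Augment Hall→u1→u2→Exit: bottleneck 3, flow now 3.
Augment Hall→u1→u3→Exit: bottleneck 2, flow now 5.
No augmenting path remains; maximum flow = 5.
By max-flow min-cut, the minimum cut capacity equals the max flow.
In the residual graph, reachable from Hall: {Hall, u1, u2}.
Min-cut edges: u1→u3 (2), u2→Exit (3); capacity 2 + 3 = 5.

5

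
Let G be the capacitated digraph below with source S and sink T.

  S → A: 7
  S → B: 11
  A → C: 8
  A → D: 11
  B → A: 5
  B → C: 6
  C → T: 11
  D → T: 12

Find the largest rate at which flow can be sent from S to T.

Augment S→A→C→T: bottleneck 7, flow now 7.
Augment S→B→C→T: bottleneck 4, flow now 11.
Augment S→B→A→D→T: bottleneck 5, flow now 16.
Augment S→B→C→A→D→T: bottleneck 2, flow now 18. (uses reverse residual edge)
No augmenting path remains; maximum flow = 18.
In the residual graph, reachable from S: {S}.
Min-cut edges: S→A (7), S→B (11); capacity 7 + 11 = 18.
This cut is saturated, so no flow can exceed 18.

18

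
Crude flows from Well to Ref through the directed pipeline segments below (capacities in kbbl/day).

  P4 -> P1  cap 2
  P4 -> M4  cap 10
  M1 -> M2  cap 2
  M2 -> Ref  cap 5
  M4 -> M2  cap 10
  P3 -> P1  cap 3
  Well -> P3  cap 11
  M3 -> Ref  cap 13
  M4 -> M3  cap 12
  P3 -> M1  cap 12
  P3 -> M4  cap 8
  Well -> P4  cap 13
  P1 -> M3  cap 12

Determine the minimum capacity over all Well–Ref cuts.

Augment Well→P3→P1→M3→Ref: bottleneck 3, flow now 3.
Augment Well→P3→M4→M2→Ref: bottleneck 5, flow now 8.
Augment Well→P3→M4→M3→Ref: bottleneck 3, flow now 11.
Augment Well→P4→P1→M3→Ref: bottleneck 2, flow now 13.
Augment Well→P4→M4→M3→Ref: bottleneck 5, flow now 18.
No augmenting path remains; maximum flow = 18.
By max-flow min-cut, the minimum cut capacity equals the max flow.
In the residual graph, reachable from Well: {Well, P3, P4, P1, M4, M1, M2, M3}.
Min-cut edges: M2→Ref (5), M3→Ref (13); capacity 5 + 13 = 18.

18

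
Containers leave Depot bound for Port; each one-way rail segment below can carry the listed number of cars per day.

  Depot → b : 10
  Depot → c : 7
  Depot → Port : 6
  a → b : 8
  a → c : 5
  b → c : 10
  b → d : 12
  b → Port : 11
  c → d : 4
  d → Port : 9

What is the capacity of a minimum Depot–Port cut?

20

Augment Depot→Port: bottleneck 6, flow now 6.
Augment Depot→b→Port: bottleneck 10, flow now 16.
Augment Depot→c→d→Port: bottleneck 4, flow now 20.
No augmenting path remains; maximum flow = 20.
By max-flow min-cut, the minimum cut capacity equals the max flow.
In the residual graph, reachable from Depot: {Depot, c}.
Min-cut edges: Depot→b (10), Depot→Port (6), c→d (4); capacity 10 + 6 + 4 = 20.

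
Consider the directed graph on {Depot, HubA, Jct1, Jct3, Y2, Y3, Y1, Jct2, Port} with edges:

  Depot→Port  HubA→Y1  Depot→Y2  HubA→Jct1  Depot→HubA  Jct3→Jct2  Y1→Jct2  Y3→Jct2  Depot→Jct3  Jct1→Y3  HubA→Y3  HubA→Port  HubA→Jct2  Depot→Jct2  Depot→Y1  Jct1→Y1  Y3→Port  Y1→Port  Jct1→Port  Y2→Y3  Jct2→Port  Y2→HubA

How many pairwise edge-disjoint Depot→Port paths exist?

5

Assign every edge capacity 1; by Menger, the answer equals the max flow.
Path Depot→Port (+1); total 1.
Path Depot→HubA→Port (+1); total 2.
Path Depot→Y1→Port (+1); total 3.
Path Depot→Jct2→Port (+1); total 4.
Path Depot→Y2→Y3→Port (+1); total 5.
No residual Depot→Port path; max flow = 5.
Certifying cut of size 5: {Depot→HubA, Depot→Port, Depot→Y1, Depot→Y2, Jct2→Port}.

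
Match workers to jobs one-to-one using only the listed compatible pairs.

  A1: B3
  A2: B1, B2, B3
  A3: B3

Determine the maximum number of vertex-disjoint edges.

2

Unit-capacity flow: source→left, listed edges, right→sink; max matching = max flow.
Augmenting path A1→B3 (+1); matched 1.
Augmenting path A2→B1 (+1); matched 2.
No augmenting path remains; maximum matching = 2.
König certificate: {A2, B3} is a vertex cover of size 2 (every listed pair touches it), so no matching can be larger.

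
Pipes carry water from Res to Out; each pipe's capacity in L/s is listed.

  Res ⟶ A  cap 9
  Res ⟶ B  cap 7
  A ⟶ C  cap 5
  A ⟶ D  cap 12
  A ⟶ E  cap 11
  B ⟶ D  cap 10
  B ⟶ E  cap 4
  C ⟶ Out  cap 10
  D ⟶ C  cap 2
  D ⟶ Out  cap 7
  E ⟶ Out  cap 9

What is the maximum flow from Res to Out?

16

Augment Res→A→C→Out: bottleneck 5, flow now 5.
Augment Res→A→D→Out: bottleneck 4, flow now 9.
Augment Res→B→D→Out: bottleneck 3, flow now 12.
Augment Res→B→E→Out: bottleneck 4, flow now 16.
No augmenting path remains; maximum flow = 16.
In the residual graph, reachable from Res: {Res}.
Min-cut edges: Res→A (9), Res→B (7); capacity 9 + 7 = 16.
This cut is saturated, so no flow can exceed 16.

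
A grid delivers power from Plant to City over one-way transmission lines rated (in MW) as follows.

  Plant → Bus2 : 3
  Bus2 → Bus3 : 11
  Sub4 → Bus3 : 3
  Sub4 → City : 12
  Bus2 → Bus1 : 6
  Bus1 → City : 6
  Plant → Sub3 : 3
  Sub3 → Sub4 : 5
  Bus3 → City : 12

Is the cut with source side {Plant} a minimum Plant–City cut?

Yes — it is a minimum cut (capacity 6).

Given cut capacity: 3 + 3 = 6.
Augment Plant→Bus2→Bus1→City: bottleneck 3, flow now 3.
Augment Plant→Sub3→Sub4→City: bottleneck 3, flow now 6.
No augmenting path remains; maximum flow = 6.
Cut capacity 6 equals the max flow, so it is a minimum cut.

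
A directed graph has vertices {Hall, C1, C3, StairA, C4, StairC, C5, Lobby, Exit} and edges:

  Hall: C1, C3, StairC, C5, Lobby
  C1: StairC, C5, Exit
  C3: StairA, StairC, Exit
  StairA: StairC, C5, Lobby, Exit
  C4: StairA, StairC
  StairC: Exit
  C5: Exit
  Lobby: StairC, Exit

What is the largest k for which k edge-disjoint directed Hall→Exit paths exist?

5

Assign every edge capacity 1; by Menger, the answer equals the max flow.
Path Hall→C1→Exit (+1); total 1.
Path Hall→C3→Exit (+1); total 2.
Path Hall→StairC→Exit (+1); total 3.
Path Hall→C5→Exit (+1); total 4.
Path Hall→Lobby→Exit (+1); total 5.
No residual Hall→Exit path; max flow = 5.
Certifying cut of size 5: {Hall→C1, Hall→C3, Hall→C5, Hall→Lobby, Hall→StairC}.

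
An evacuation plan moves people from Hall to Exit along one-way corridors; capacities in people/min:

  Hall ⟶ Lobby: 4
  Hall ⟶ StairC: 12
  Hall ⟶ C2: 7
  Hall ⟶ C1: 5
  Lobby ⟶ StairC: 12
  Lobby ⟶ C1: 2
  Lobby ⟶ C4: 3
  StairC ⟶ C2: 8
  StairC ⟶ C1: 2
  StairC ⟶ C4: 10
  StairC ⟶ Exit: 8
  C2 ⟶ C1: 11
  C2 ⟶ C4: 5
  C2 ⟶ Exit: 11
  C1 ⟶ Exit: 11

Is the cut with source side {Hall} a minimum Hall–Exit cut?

Given cut capacity: 4 + 12 + 7 + 5 = 28.
Augment Hall→StairC→Exit: bottleneck 8, flow now 8.
Augment Hall→C2→Exit: bottleneck 7, flow now 15.
Augment Hall→C1→Exit: bottleneck 5, flow now 20.
Augment Hall→Lobby→C1→Exit: bottleneck 2, flow now 22.
Augment Hall→StairC→C2→Exit: bottleneck 4, flow now 26.
Augment Hall→Lobby→StairC→C1→Exit: bottleneck 2, flow now 28.
No augmenting path remains; maximum flow = 28.
Cut capacity 28 equals the max flow, so it is a minimum cut.

Yes — it is a minimum cut (capacity 28).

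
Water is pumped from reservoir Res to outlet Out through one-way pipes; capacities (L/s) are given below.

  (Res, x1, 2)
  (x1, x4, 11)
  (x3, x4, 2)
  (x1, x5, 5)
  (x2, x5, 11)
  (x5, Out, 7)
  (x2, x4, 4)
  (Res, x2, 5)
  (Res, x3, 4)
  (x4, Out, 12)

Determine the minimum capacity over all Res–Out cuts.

9

Augment Res→x1→x4→Out: bottleneck 2, flow now 2.
Augment Res→x2→x4→Out: bottleneck 4, flow now 6.
Augment Res→x2→x5→Out: bottleneck 1, flow now 7.
Augment Res→x3→x4→Out: bottleneck 2, flow now 9.
No augmenting path remains; maximum flow = 9.
By max-flow min-cut, the minimum cut capacity equals the max flow.
In the residual graph, reachable from Res: {Res, x3}.
Min-cut edges: Res→x1 (2), Res→x2 (5), x3→x4 (2); capacity 2 + 5 + 2 = 9.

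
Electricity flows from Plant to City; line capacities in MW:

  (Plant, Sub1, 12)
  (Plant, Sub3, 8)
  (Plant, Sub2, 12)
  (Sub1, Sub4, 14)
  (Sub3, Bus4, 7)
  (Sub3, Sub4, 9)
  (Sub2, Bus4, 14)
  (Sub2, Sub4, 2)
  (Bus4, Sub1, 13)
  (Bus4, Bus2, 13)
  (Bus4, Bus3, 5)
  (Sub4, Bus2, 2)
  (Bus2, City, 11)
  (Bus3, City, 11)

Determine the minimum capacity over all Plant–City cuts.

Augment Plant→Sub1→Sub4→Bus2→City: bottleneck 2, flow now 2.
Augment Plant→Sub3→Bus4→Bus2→City: bottleneck 7, flow now 9.
Augment Plant→Sub2→Bus4→Bus2→City: bottleneck 2, flow now 11.
Augment Plant→Sub2→Bus4→Bus3→City: bottleneck 5, flow now 16.
No augmenting path remains; maximum flow = 16.
By max-flow min-cut, the minimum cut capacity equals the max flow.
In the residual graph, reachable from Plant: {Plant, Sub1, Sub3, Sub2, Bus4, Sub4, Bus2}.
Min-cut edges: Bus4→Bus3 (5), Bus2→City (11); capacity 5 + 11 = 16.

16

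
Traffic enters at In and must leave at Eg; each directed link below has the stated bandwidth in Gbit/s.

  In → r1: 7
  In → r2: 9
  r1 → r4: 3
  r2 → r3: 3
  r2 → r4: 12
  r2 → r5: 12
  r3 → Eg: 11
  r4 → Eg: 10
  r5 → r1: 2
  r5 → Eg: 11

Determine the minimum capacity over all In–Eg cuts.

Augment In→r1→r4→Eg: bottleneck 3, flow now 3.
Augment In→r2→r3→Eg: bottleneck 3, flow now 6.
Augment In→r2→r4→Eg: bottleneck 6, flow now 12.
No augmenting path remains; maximum flow = 12.
By max-flow min-cut, the minimum cut capacity equals the max flow.
In the residual graph, reachable from In: {In, r1}.
Min-cut edges: In→r2 (9), r1→r4 (3); capacity 9 + 3 = 12.

12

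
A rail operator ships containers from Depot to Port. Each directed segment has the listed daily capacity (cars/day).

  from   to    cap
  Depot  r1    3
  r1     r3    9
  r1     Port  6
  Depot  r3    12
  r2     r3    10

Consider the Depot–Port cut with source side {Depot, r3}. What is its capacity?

Edges leaving {Depot, r3}: Depot→r1 (3).
Cut capacity = 3 = 3.

3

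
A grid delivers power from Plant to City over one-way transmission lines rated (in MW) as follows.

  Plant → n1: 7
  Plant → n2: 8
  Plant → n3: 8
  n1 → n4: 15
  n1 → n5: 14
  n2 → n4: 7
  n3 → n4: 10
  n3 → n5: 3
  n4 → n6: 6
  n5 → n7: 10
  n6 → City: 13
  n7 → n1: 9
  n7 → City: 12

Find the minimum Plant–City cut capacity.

16

Augment Plant→n1→n4→n6→City: bottleneck 6, flow now 6.
Augment Plant→n1→n5→n7→City: bottleneck 1, flow now 7.
Augment Plant→n3→n5→n7→City: bottleneck 3, flow now 10.
Augment Plant→n2→n4→n1→n5→n7→City: bottleneck 6, flow now 16. (uses reverse residual edge)
No augmenting path remains; maximum flow = 16.
By max-flow min-cut, the minimum cut capacity equals the max flow.
In the residual graph, reachable from Plant: {Plant, n2, n3, n4}.
Min-cut edges: Plant→n1 (7), n3→n5 (3), n4→n6 (6); capacity 7 + 3 + 6 = 16.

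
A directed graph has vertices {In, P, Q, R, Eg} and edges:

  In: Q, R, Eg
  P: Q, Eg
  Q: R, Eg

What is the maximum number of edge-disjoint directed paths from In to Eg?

Assign every edge capacity 1; by Menger, the answer equals the max flow.
Path In→Eg (+1); total 1.
Path In→Q→Eg (+1); total 2.
No residual In→Eg path; max flow = 2.
Certifying cut of size 2: {In→Eg, In→Q}.

2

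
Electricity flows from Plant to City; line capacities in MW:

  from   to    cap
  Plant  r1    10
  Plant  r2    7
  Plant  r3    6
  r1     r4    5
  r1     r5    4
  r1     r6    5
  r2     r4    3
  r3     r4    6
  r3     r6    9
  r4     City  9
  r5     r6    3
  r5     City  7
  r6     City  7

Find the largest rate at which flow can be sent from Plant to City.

Augment Plant→r1→r4→City: bottleneck 5, flow now 5.
Augment Plant→r1→r5→City: bottleneck 4, flow now 9.
Augment Plant→r1→r6→City: bottleneck 1, flow now 10.
Augment Plant→r2→r4→City: bottleneck 3, flow now 13.
Augment Plant→r3→r4→City: bottleneck 1, flow now 14.
Augment Plant→r3→r6→City: bottleneck 5, flow now 19.
No augmenting path remains; maximum flow = 19.
In the residual graph, reachable from Plant: {Plant, r2}.
Min-cut edges: Plant→r1 (10), Plant→r3 (6), r2→r4 (3); capacity 10 + 6 + 3 = 19.
This cut is saturated, so no flow can exceed 19.

19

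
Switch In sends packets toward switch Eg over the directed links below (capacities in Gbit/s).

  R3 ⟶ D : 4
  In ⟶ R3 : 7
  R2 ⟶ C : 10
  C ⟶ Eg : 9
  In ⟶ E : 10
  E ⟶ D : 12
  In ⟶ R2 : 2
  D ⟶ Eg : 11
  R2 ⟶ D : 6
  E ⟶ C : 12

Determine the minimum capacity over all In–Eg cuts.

Augment In→R2→D→Eg: bottleneck 2, flow now 2.
Augment In→R3→D→Eg: bottleneck 4, flow now 6.
Augment In→E→D→Eg: bottleneck 5, flow now 11.
Augment In→E→C→Eg: bottleneck 5, flow now 16.
No augmenting path remains; maximum flow = 16.
By max-flow min-cut, the minimum cut capacity equals the max flow.
In the residual graph, reachable from In: {In, R3}.
Min-cut edges: In→R2 (2), In→E (10), R3→D (4); capacity 2 + 10 + 4 = 16.

16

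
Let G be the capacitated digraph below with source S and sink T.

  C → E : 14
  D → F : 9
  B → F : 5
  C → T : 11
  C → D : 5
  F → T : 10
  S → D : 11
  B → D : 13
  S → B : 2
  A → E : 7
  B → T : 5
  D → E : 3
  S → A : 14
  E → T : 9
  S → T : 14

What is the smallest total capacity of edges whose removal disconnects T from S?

Augment S→T: bottleneck 14, flow now 14.
Augment S→B→T: bottleneck 2, flow now 16.
Augment S→A→E→T: bottleneck 7, flow now 23.
Augment S→D→E→T: bottleneck 2, flow now 25.
Augment S→D→F→T: bottleneck 9, flow now 34.
No augmenting path remains; maximum flow = 34.
By max-flow min-cut, the minimum cut capacity equals the max flow.
In the residual graph, reachable from S: {S, A}.
Min-cut edges: S→B (2), S→D (11), S→T (14), A→E (7); capacity 2 + 11 + 14 + 7 = 34.

34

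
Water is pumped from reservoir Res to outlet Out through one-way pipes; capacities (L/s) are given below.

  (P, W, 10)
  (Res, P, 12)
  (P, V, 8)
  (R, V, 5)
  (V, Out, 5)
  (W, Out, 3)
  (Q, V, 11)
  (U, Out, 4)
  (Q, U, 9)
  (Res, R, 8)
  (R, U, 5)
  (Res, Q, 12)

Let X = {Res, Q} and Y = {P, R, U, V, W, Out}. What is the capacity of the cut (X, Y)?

Edges leaving {Res, Q}: Res→P (12), Res→R (8), Q→U (9), Q→V (11).
Cut capacity = 12 + 8 + 9 + 11 = 40.

40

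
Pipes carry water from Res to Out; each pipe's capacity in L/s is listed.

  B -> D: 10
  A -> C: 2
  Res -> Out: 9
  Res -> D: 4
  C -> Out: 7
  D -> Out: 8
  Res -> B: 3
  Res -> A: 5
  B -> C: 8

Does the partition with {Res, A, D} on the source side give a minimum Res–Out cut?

Given cut capacity: 3 + 9 + 2 + 8 = 22.
Augment Res→Out: bottleneck 9, flow now 9.
Augment Res→D→Out: bottleneck 4, flow now 13.
Augment Res→A→C→Out: bottleneck 2, flow now 15.
Augment Res→B→C→Out: bottleneck 3, flow now 18.
No augmenting path remains; maximum flow = 18.
In the residual graph, reachable from Res: {Res, A}.
Min-cut edges: Res→B (3), Res→D (4), Res→Out (9), A→C (2); capacity 3 + 4 + 9 + 2 = 18.
Cut capacity 22 exceeds the max flow 18, so it is not minimum.

No — its capacity is 22, but the minimum cut has capacity 18.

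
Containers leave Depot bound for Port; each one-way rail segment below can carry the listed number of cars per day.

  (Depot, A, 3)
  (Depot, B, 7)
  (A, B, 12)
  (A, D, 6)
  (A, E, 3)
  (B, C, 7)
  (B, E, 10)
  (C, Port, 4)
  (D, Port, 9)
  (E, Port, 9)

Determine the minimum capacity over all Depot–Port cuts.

Augment Depot→A→D→Port: bottleneck 3, flow now 3.
Augment Depot→B→C→Port: bottleneck 4, flow now 7.
Augment Depot→B→E→Port: bottleneck 3, flow now 10.
No augmenting path remains; maximum flow = 10.
By max-flow min-cut, the minimum cut capacity equals the max flow.
In the residual graph, reachable from Depot: {Depot}.
Min-cut edges: Depot→A (3), Depot→B (7); capacity 3 + 7 = 10.

10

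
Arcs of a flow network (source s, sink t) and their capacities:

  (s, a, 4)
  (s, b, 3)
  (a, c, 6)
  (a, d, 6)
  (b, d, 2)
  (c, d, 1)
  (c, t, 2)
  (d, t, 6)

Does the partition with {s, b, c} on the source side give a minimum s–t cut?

No — its capacity is 9, but the minimum cut has capacity 6.

Given cut capacity: 4 + 2 + 1 + 2 = 9.
Augment s→a→c→t: bottleneck 2, flow now 2.
Augment s→a→d→t: bottleneck 2, flow now 4.
Augment s→b→d→t: bottleneck 2, flow now 6.
No augmenting path remains; maximum flow = 6.
In the residual graph, reachable from s: {s, b}.
Min-cut edges: s→a (4), b→d (2); capacity 4 + 2 = 6.
Cut capacity 9 exceeds the max flow 6, so it is not minimum.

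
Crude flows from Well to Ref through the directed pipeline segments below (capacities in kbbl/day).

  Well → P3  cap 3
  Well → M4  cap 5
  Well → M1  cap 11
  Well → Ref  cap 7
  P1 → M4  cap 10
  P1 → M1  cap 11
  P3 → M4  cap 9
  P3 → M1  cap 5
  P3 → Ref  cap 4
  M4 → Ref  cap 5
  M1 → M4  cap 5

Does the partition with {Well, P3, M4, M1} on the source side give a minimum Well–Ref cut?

Given cut capacity: 7 + 4 + 5 = 16.
Augment Well→Ref: bottleneck 7, flow now 7.
Augment Well→P3→Ref: bottleneck 3, flow now 10.
Augment Well→M4→Ref: bottleneck 5, flow now 15.
No augmenting path remains; maximum flow = 15.
In the residual graph, reachable from Well: {Well, M4, M1}.
Min-cut edges: Well→P3 (3), Well→Ref (7), M4→Ref (5); capacity 3 + 7 + 5 = 15.
Cut capacity 16 exceeds the max flow 15, so it is not minimum.

No — its capacity is 16, but the minimum cut has capacity 15.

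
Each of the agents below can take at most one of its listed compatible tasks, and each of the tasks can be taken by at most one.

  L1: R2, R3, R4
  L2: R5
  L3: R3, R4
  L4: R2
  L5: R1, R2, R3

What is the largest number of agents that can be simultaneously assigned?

5

Unit-capacity flow: source→left, listed edges, right→sink; max matching = max flow.
Augmenting path L1→R2 (+1); matched 1.
Augmenting path L2→R5 (+1); matched 2.
Augmenting path L3→R3 (+1); matched 3.
Augmenting path L5→R1 (+1); matched 4.
Augmenting path L4→R2→L1→R4 (+1); matched 5.
No augmenting path remains; maximum matching = 5.
König certificate: {L1, L2, L3, L4, L5} is a vertex cover of size 5 (every listed pair touches it), so no matching can be larger.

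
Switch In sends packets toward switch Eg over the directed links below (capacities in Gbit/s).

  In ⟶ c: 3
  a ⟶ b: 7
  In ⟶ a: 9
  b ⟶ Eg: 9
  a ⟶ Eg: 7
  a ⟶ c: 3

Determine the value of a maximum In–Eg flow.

9

Augment In→a→Eg: bottleneck 7, flow now 7.
Augment In→a→b→Eg: bottleneck 2, flow now 9.
No augmenting path remains; maximum flow = 9.
In the residual graph, reachable from In: {In, c}.
Min-cut edges: In→a (9); capacity 9 = 9.
This cut is saturated, so no flow can exceed 9.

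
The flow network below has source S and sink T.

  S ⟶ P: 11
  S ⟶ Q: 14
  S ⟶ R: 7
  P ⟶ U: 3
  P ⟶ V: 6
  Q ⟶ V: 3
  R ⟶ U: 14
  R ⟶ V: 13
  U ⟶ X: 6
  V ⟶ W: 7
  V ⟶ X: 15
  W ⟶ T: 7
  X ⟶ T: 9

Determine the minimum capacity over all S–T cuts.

16

Augment S→P→U→X→T: bottleneck 3, flow now 3.
Augment S→P→V→W→T: bottleneck 6, flow now 9.
Augment S→Q→V→W→T: bottleneck 1, flow now 10.
Augment S→Q→V→X→T: bottleneck 2, flow now 12.
Augment S→R→U→X→T: bottleneck 3, flow now 15.
Augment S→R→V→X→T: bottleneck 1, flow now 16.
No augmenting path remains; maximum flow = 16.
By max-flow min-cut, the minimum cut capacity equals the max flow.
In the residual graph, reachable from S: {S, P, Q, R, U, V, X}.
Min-cut edges: V→W (7), X→T (9); capacity 7 + 9 = 16.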